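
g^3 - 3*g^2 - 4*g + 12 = (g - 3)*(g - 2)*(g + 2)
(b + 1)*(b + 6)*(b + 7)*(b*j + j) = b^4*j + 15*b^3*j + 69*b^2*j + 97*b*j + 42*j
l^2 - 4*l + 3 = (l - 3)*(l - 1)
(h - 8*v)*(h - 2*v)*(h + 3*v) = h^3 - 7*h^2*v - 14*h*v^2 + 48*v^3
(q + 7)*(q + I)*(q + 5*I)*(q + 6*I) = q^4 + 7*q^3 + 12*I*q^3 - 41*q^2 + 84*I*q^2 - 287*q - 30*I*q - 210*I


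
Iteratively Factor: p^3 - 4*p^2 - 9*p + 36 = (p - 3)*(p^2 - p - 12) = (p - 4)*(p - 3)*(p + 3)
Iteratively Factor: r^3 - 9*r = (r + 3)*(r^2 - 3*r) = r*(r + 3)*(r - 3)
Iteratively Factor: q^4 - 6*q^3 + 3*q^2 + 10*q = (q - 5)*(q^3 - q^2 - 2*q) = (q - 5)*(q + 1)*(q^2 - 2*q) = (q - 5)*(q - 2)*(q + 1)*(q)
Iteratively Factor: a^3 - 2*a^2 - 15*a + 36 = (a + 4)*(a^2 - 6*a + 9) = (a - 3)*(a + 4)*(a - 3)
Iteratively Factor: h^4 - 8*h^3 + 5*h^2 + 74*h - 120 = (h + 3)*(h^3 - 11*h^2 + 38*h - 40) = (h - 2)*(h + 3)*(h^2 - 9*h + 20) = (h - 5)*(h - 2)*(h + 3)*(h - 4)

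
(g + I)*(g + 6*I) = g^2 + 7*I*g - 6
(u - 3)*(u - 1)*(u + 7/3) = u^3 - 5*u^2/3 - 19*u/3 + 7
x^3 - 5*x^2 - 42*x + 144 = (x - 8)*(x - 3)*(x + 6)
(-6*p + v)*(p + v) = -6*p^2 - 5*p*v + v^2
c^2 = c^2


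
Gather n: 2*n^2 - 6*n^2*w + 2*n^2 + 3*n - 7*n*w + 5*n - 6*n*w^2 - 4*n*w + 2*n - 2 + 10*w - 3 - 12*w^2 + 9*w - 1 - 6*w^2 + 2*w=n^2*(4 - 6*w) + n*(-6*w^2 - 11*w + 10) - 18*w^2 + 21*w - 6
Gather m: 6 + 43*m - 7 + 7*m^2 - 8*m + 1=7*m^2 + 35*m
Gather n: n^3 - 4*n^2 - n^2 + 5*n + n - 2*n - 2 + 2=n^3 - 5*n^2 + 4*n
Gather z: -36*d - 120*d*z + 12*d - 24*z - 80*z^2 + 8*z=-24*d - 80*z^2 + z*(-120*d - 16)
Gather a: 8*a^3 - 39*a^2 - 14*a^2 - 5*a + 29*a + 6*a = 8*a^3 - 53*a^2 + 30*a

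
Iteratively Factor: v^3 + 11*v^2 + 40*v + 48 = (v + 4)*(v^2 + 7*v + 12) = (v + 3)*(v + 4)*(v + 4)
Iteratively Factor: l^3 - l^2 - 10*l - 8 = (l + 1)*(l^2 - 2*l - 8) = (l - 4)*(l + 1)*(l + 2)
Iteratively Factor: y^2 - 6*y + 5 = (y - 5)*(y - 1)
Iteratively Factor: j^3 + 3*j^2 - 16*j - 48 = (j + 4)*(j^2 - j - 12) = (j - 4)*(j + 4)*(j + 3)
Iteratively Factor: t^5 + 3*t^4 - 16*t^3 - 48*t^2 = (t + 3)*(t^4 - 16*t^2) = t*(t + 3)*(t^3 - 16*t) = t^2*(t + 3)*(t^2 - 16) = t^2*(t + 3)*(t + 4)*(t - 4)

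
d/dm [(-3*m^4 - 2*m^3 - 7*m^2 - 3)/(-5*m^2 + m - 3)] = (30*m^5 + m^4 + 32*m^3 + 11*m^2 + 12*m + 3)/(25*m^4 - 10*m^3 + 31*m^2 - 6*m + 9)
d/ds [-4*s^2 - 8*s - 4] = -8*s - 8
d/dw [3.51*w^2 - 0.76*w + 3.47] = 7.02*w - 0.76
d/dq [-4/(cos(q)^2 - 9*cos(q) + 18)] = 4*(9 - 2*cos(q))*sin(q)/(cos(q)^2 - 9*cos(q) + 18)^2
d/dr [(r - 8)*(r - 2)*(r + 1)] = 3*r^2 - 18*r + 6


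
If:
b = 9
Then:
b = 9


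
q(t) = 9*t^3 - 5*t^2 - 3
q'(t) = 27*t^2 - 10*t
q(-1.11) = -21.47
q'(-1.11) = 44.37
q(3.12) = 221.67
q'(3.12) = 231.63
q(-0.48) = -5.15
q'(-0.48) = 11.02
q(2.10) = 58.30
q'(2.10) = 98.07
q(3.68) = 377.81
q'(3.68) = 328.84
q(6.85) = 2655.16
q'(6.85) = 1198.41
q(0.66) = -2.59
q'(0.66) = 5.16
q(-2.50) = -174.88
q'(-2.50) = 193.75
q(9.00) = 6153.00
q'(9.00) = 2097.00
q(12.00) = 14829.00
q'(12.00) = 3768.00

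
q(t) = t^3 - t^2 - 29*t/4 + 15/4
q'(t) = 3*t^2 - 2*t - 29/4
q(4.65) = 48.96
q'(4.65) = 48.32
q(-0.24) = 5.42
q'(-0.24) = -6.60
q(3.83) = 17.50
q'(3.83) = 29.10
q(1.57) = -6.23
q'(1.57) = -3.00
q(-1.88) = 7.20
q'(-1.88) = 7.11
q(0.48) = 0.15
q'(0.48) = -7.52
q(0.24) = 1.97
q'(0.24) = -7.56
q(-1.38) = 9.22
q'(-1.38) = 1.22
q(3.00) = 0.00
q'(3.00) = 13.75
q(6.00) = 140.25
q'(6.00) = 88.75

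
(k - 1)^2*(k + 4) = k^3 + 2*k^2 - 7*k + 4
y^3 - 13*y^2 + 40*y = y*(y - 8)*(y - 5)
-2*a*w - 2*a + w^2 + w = (-2*a + w)*(w + 1)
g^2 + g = g*(g + 1)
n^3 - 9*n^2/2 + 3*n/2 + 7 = (n - 7/2)*(n - 2)*(n + 1)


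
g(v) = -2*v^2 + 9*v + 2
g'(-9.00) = 45.00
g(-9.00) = -241.00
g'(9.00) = -27.00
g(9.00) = -79.00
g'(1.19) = 4.24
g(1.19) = 9.88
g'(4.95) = -10.80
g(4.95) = -2.46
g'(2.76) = -2.04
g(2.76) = 11.60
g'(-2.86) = 20.44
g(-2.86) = -40.10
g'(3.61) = -5.44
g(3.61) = 8.43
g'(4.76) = -10.04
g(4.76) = -0.48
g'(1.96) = 1.16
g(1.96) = 11.96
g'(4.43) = -8.72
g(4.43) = 2.62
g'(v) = 9 - 4*v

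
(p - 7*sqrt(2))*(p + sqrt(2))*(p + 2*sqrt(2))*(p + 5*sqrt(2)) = p^4 + sqrt(2)*p^3 - 78*p^2 - 218*sqrt(2)*p - 280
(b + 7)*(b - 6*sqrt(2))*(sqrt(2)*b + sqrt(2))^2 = 2*b^4 - 12*sqrt(2)*b^3 + 18*b^3 - 108*sqrt(2)*b^2 + 30*b^2 - 180*sqrt(2)*b + 14*b - 84*sqrt(2)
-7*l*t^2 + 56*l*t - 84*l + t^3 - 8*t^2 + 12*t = (-7*l + t)*(t - 6)*(t - 2)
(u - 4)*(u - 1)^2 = u^3 - 6*u^2 + 9*u - 4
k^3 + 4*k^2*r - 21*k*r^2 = k*(k - 3*r)*(k + 7*r)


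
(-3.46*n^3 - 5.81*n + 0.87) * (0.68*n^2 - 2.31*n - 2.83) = -2.3528*n^5 + 7.9926*n^4 + 5.841*n^3 + 14.0127*n^2 + 14.4326*n - 2.4621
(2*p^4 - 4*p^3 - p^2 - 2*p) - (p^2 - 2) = 2*p^4 - 4*p^3 - 2*p^2 - 2*p + 2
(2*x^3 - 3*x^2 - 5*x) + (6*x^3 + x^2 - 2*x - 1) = 8*x^3 - 2*x^2 - 7*x - 1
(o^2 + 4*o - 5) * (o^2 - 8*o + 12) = o^4 - 4*o^3 - 25*o^2 + 88*o - 60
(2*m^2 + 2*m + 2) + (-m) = 2*m^2 + m + 2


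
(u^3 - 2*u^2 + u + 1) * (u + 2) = u^4 - 3*u^2 + 3*u + 2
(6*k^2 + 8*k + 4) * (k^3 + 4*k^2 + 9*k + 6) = 6*k^5 + 32*k^4 + 90*k^3 + 124*k^2 + 84*k + 24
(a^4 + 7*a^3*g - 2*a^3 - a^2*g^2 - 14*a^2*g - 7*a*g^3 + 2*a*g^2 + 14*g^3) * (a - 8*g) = a^5 - a^4*g - 2*a^4 - 57*a^3*g^2 + 2*a^3*g + a^2*g^3 + 114*a^2*g^2 + 56*a*g^4 - 2*a*g^3 - 112*g^4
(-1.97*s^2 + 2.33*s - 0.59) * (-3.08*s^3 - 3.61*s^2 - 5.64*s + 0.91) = 6.0676*s^5 - 0.0647000000000002*s^4 + 4.5167*s^3 - 12.804*s^2 + 5.4479*s - 0.5369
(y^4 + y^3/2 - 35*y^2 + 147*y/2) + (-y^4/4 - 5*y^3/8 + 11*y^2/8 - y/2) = 3*y^4/4 - y^3/8 - 269*y^2/8 + 73*y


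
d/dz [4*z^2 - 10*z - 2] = 8*z - 10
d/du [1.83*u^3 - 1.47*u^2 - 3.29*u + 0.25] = 5.49*u^2 - 2.94*u - 3.29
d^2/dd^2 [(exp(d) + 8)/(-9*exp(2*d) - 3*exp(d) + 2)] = (-81*exp(4*d) - 2565*exp(3*d) - 756*exp(2*d) - 654*exp(d) - 52)*exp(d)/(729*exp(6*d) + 729*exp(5*d) - 243*exp(4*d) - 297*exp(3*d) + 54*exp(2*d) + 36*exp(d) - 8)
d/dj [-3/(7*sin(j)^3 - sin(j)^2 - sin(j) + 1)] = 3*(21*sin(j)^2 - 2*sin(j) - 1)*cos(j)/(7*sin(j)^3 - sin(j)^2 - sin(j) + 1)^2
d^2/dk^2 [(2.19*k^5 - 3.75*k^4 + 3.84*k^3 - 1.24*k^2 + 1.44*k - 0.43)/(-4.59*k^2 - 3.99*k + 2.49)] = (-276.834834*k^7 - 483.715314*k^6 + 444.222144*k^5 + 753.78357*k^4 - 1183.807332*k^3 + 647.297406*k^2 - 194.34735*k + 10.283472)/(96.702579*k^6 + 252.185157*k^5 + 61.84107*k^4 - 210.091455*k^3 - 33.54777*k^2 + 74.215197*k - 15.438249)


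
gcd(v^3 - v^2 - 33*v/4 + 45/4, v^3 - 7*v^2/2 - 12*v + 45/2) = v^2 + 3*v/2 - 9/2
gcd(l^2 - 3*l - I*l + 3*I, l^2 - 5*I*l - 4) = l - I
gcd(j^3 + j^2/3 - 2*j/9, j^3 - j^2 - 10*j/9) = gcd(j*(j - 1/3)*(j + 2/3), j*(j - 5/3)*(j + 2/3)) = j^2 + 2*j/3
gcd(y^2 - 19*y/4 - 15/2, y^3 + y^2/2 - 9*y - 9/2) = 1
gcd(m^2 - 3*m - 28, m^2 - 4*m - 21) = m - 7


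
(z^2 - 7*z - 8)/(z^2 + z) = (z - 8)/z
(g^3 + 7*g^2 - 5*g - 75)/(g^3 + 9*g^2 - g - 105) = (g + 5)/(g + 7)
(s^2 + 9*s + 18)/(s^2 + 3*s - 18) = (s + 3)/(s - 3)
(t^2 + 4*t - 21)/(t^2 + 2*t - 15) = (t + 7)/(t + 5)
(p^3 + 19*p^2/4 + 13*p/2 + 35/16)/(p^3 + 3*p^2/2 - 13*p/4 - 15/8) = (4*p + 7)/(2*(2*p - 3))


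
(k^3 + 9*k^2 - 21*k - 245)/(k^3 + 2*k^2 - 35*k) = (k + 7)/k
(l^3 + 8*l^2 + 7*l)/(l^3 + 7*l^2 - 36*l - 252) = l*(l + 1)/(l^2 - 36)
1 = 1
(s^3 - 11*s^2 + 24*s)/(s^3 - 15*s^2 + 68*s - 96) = s/(s - 4)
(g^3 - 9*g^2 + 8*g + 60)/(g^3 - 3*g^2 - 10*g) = (g - 6)/g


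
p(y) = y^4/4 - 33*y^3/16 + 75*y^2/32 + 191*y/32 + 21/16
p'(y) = y^3 - 99*y^2/16 + 75*y/16 + 191/32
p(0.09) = 1.87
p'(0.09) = 6.34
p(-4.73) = 368.92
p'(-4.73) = -260.46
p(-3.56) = 142.98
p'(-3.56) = -134.25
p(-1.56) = 7.02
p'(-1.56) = -20.20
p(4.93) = -11.75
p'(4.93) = -1.49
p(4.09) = -6.22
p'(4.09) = -9.95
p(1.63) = 10.10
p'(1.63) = 1.50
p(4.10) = -6.32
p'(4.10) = -9.90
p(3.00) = 4.88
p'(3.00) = -8.66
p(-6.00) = 819.38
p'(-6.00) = -460.91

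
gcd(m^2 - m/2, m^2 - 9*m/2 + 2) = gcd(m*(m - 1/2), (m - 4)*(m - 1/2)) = m - 1/2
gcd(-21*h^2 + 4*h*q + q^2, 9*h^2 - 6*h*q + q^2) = -3*h + q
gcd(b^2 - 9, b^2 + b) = 1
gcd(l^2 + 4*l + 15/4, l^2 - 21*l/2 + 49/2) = 1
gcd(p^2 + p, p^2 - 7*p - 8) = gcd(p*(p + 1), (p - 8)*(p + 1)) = p + 1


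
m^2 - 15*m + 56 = (m - 8)*(m - 7)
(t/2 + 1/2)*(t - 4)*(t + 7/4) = t^3/2 - 5*t^2/8 - 37*t/8 - 7/2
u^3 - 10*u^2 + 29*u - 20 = (u - 5)*(u - 4)*(u - 1)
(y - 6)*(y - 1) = y^2 - 7*y + 6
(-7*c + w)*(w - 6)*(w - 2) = -7*c*w^2 + 56*c*w - 84*c + w^3 - 8*w^2 + 12*w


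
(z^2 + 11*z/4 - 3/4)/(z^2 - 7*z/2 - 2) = (-4*z^2 - 11*z + 3)/(2*(-2*z^2 + 7*z + 4))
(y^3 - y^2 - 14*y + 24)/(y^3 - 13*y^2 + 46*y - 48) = (y + 4)/(y - 8)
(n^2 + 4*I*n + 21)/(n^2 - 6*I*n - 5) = (n^2 + 4*I*n + 21)/(n^2 - 6*I*n - 5)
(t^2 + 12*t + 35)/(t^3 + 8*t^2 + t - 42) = (t + 5)/(t^2 + t - 6)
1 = 1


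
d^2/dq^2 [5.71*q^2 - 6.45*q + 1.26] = 11.4200000000000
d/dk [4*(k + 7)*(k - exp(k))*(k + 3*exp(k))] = 4*(1 - exp(k))*(k + 7)*(k + 3*exp(k)) + 4*(k + 7)*(k - exp(k))*(3*exp(k) + 1) + 4*(k - exp(k))*(k + 3*exp(k))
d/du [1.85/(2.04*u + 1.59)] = -3.774/(2.04*u + 1.59)^2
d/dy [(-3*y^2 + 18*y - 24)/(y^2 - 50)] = 6*(-3*y^2 + 58*y - 150)/(y^4 - 100*y^2 + 2500)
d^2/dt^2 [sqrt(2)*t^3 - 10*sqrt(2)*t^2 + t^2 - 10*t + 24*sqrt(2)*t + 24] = 6*sqrt(2)*t - 20*sqrt(2) + 2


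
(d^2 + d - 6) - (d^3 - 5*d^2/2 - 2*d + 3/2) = -d^3 + 7*d^2/2 + 3*d - 15/2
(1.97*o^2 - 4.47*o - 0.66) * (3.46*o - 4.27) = 6.8162*o^3 - 23.8781*o^2 + 16.8033*o + 2.8182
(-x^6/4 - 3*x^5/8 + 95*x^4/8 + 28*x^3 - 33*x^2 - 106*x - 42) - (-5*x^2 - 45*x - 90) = -x^6/4 - 3*x^5/8 + 95*x^4/8 + 28*x^3 - 28*x^2 - 61*x + 48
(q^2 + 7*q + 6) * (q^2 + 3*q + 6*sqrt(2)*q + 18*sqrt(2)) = q^4 + 6*sqrt(2)*q^3 + 10*q^3 + 27*q^2 + 60*sqrt(2)*q^2 + 18*q + 162*sqrt(2)*q + 108*sqrt(2)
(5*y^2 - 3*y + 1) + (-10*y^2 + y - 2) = -5*y^2 - 2*y - 1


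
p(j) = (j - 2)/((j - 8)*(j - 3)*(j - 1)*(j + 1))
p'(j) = -(j - 2)/((j - 8)*(j - 3)*(j - 1)*(j + 1)^2) - (j - 2)/((j - 8)*(j - 3)*(j - 1)^2*(j + 1)) + 1/((j - 8)*(j - 3)*(j - 1)*(j + 1)) - (j - 2)/((j - 8)*(j - 3)^2*(j - 1)*(j + 1)) - (j - 2)/((j - 8)^2*(j - 3)*(j - 1)*(j + 1)) = (-3*j^4 + 30*j^3 - 89*j^2 + 92*j - 2)/(j^8 - 22*j^7 + 167*j^6 - 484*j^5 + 239*j^4 + 1034*j^3 - 983*j^2 - 528*j + 576)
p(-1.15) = -0.26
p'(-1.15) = -1.84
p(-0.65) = 0.15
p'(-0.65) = -0.33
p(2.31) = 0.02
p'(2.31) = 0.07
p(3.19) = -0.14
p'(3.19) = 0.70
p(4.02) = -0.03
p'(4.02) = 0.03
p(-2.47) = -0.02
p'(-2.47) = -0.02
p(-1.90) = -0.03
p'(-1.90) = -0.05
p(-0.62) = 0.14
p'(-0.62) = -0.27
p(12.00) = 0.00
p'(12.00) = 0.00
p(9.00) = 0.01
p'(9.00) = -0.02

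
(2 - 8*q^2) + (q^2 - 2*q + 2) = -7*q^2 - 2*q + 4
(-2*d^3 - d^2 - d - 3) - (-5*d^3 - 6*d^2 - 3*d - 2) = 3*d^3 + 5*d^2 + 2*d - 1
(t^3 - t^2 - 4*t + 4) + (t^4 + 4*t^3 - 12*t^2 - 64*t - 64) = t^4 + 5*t^3 - 13*t^2 - 68*t - 60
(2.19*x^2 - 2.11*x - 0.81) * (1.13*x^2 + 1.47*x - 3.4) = 2.4747*x^4 + 0.835*x^3 - 11.463*x^2 + 5.9833*x + 2.754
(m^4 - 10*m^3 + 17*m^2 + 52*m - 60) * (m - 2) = m^5 - 12*m^4 + 37*m^3 + 18*m^2 - 164*m + 120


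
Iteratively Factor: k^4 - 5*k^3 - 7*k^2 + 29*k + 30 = (k + 1)*(k^3 - 6*k^2 - k + 30) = (k + 1)*(k + 2)*(k^2 - 8*k + 15) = (k - 3)*(k + 1)*(k + 2)*(k - 5)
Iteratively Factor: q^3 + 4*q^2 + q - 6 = (q + 2)*(q^2 + 2*q - 3) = (q - 1)*(q + 2)*(q + 3)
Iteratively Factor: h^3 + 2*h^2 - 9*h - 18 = (h - 3)*(h^2 + 5*h + 6) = (h - 3)*(h + 2)*(h + 3)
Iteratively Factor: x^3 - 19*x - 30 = (x + 2)*(x^2 - 2*x - 15) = (x + 2)*(x + 3)*(x - 5)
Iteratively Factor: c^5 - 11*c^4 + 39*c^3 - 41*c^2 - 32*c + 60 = (c - 3)*(c^4 - 8*c^3 + 15*c^2 + 4*c - 20) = (c - 3)*(c + 1)*(c^3 - 9*c^2 + 24*c - 20) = (c - 3)*(c - 2)*(c + 1)*(c^2 - 7*c + 10) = (c - 3)*(c - 2)^2*(c + 1)*(c - 5)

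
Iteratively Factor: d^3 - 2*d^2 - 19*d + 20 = (d + 4)*(d^2 - 6*d + 5) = (d - 1)*(d + 4)*(d - 5)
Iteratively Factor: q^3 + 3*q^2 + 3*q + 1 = (q + 1)*(q^2 + 2*q + 1) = (q + 1)^2*(q + 1)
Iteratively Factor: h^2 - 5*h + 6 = (h - 3)*(h - 2)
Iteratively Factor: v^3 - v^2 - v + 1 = (v - 1)*(v^2 - 1) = (v - 1)*(v + 1)*(v - 1)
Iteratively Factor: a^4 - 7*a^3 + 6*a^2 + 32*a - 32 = (a - 4)*(a^3 - 3*a^2 - 6*a + 8) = (a - 4)*(a - 1)*(a^2 - 2*a - 8) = (a - 4)*(a - 1)*(a + 2)*(a - 4)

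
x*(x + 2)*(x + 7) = x^3 + 9*x^2 + 14*x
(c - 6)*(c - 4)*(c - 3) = c^3 - 13*c^2 + 54*c - 72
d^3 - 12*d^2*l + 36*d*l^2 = d*(d - 6*l)^2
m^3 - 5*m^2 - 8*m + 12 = (m - 6)*(m - 1)*(m + 2)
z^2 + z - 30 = (z - 5)*(z + 6)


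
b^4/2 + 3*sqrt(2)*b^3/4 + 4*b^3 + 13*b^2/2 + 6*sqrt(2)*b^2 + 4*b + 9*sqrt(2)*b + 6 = (b/2 + sqrt(2)/2)*(b + 2)*(b + 6)*(b + sqrt(2)/2)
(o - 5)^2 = o^2 - 10*o + 25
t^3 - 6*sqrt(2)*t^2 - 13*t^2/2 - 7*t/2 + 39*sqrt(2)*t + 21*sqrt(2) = (t - 7)*(t + 1/2)*(t - 6*sqrt(2))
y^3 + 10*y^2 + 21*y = y*(y + 3)*(y + 7)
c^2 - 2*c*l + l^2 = (-c + l)^2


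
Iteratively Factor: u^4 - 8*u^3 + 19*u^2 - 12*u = (u - 3)*(u^3 - 5*u^2 + 4*u) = (u - 3)*(u - 1)*(u^2 - 4*u) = (u - 4)*(u - 3)*(u - 1)*(u)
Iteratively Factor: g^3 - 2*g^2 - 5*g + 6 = (g - 3)*(g^2 + g - 2) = (g - 3)*(g + 2)*(g - 1)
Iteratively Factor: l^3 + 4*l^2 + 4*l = (l + 2)*(l^2 + 2*l) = l*(l + 2)*(l + 2)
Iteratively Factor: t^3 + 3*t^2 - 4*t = (t)*(t^2 + 3*t - 4) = t*(t - 1)*(t + 4)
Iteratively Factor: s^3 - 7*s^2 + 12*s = (s - 3)*(s^2 - 4*s) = s*(s - 3)*(s - 4)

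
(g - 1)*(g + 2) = g^2 + g - 2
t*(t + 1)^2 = t^3 + 2*t^2 + t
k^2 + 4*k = k*(k + 4)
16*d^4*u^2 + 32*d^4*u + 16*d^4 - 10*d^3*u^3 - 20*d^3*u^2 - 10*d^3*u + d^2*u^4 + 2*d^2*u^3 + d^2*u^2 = (-8*d + u)*(-2*d + u)*(d*u + d)^2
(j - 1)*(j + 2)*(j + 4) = j^3 + 5*j^2 + 2*j - 8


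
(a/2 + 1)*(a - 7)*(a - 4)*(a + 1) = a^4/2 - 4*a^3 - 3*a^2/2 + 31*a + 28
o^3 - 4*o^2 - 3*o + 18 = (o - 3)^2*(o + 2)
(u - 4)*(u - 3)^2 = u^3 - 10*u^2 + 33*u - 36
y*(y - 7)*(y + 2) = y^3 - 5*y^2 - 14*y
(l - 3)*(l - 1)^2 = l^3 - 5*l^2 + 7*l - 3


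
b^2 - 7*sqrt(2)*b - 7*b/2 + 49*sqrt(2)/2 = (b - 7/2)*(b - 7*sqrt(2))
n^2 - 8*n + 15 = (n - 5)*(n - 3)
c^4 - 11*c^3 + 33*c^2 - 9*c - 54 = (c - 6)*(c - 3)^2*(c + 1)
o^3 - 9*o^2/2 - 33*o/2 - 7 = (o - 7)*(o + 1/2)*(o + 2)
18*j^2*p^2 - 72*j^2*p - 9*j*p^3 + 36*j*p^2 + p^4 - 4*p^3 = p*(-6*j + p)*(-3*j + p)*(p - 4)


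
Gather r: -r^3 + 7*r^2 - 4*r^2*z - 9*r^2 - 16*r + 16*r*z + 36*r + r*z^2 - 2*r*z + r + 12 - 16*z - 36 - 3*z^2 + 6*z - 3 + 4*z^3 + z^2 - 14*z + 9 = -r^3 + r^2*(-4*z - 2) + r*(z^2 + 14*z + 21) + 4*z^3 - 2*z^2 - 24*z - 18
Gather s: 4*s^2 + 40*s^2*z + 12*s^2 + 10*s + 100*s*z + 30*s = s^2*(40*z + 16) + s*(100*z + 40)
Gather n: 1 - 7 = -6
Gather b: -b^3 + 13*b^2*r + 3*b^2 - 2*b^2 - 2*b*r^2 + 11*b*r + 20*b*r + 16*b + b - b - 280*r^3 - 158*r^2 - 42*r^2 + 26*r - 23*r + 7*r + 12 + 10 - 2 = -b^3 + b^2*(13*r + 1) + b*(-2*r^2 + 31*r + 16) - 280*r^3 - 200*r^2 + 10*r + 20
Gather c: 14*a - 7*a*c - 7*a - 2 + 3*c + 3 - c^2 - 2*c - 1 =7*a - c^2 + c*(1 - 7*a)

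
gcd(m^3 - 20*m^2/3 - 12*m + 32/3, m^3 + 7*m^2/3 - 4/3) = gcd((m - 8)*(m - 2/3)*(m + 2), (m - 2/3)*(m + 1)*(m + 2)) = m^2 + 4*m/3 - 4/3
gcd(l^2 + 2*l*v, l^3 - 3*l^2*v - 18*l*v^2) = l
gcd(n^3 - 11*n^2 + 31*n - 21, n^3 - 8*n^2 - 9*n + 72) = n - 3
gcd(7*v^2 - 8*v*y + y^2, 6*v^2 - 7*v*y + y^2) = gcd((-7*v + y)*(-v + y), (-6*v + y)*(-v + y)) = -v + y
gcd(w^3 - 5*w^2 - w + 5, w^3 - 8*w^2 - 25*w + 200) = w - 5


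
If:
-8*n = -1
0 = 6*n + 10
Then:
No Solution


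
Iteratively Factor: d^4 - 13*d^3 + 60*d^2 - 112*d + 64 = (d - 1)*(d^3 - 12*d^2 + 48*d - 64) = (d - 4)*(d - 1)*(d^2 - 8*d + 16) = (d - 4)^2*(d - 1)*(d - 4)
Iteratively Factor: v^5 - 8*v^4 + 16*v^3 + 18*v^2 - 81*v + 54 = (v - 1)*(v^4 - 7*v^3 + 9*v^2 + 27*v - 54) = (v - 3)*(v - 1)*(v^3 - 4*v^2 - 3*v + 18) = (v - 3)^2*(v - 1)*(v^2 - v - 6) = (v - 3)^3*(v - 1)*(v + 2)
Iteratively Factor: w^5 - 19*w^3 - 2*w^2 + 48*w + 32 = (w - 4)*(w^4 + 4*w^3 - 3*w^2 - 14*w - 8) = (w - 4)*(w + 1)*(w^3 + 3*w^2 - 6*w - 8) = (w - 4)*(w + 1)^2*(w^2 + 2*w - 8) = (w - 4)*(w + 1)^2*(w + 4)*(w - 2)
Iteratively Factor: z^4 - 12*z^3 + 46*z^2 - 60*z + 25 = (z - 5)*(z^3 - 7*z^2 + 11*z - 5) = (z - 5)*(z - 1)*(z^2 - 6*z + 5) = (z - 5)*(z - 1)^2*(z - 5)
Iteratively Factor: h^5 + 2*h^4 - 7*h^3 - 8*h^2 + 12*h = (h)*(h^4 + 2*h^3 - 7*h^2 - 8*h + 12) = h*(h + 2)*(h^3 - 7*h + 6) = h*(h - 2)*(h + 2)*(h^2 + 2*h - 3) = h*(h - 2)*(h - 1)*(h + 2)*(h + 3)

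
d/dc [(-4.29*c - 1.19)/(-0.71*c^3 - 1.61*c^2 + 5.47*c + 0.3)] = (-6.0918*c^3 - 9.4416*c^2 - 3.8318*c + 5.2223)/(0.5041*c^6 + 2.2862*c^5 - 5.1753*c^4 - 18.0394*c^3 + 28.9549*c^2 + 3.282*c + 0.09)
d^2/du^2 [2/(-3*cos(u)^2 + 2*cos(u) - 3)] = (-72*sin(u)^4 - 28*sin(u)^2 - 57*cos(u) + 9*cos(3*u) + 80)/(3*sin(u)^2 + 2*cos(u) - 6)^3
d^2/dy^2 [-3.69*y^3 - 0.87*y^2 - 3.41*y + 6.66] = -22.14*y - 1.74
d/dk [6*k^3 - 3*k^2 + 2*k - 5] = 18*k^2 - 6*k + 2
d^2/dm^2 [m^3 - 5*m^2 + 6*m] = 6*m - 10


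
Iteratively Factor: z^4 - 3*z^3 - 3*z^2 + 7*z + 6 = (z - 2)*(z^3 - z^2 - 5*z - 3) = (z - 2)*(z + 1)*(z^2 - 2*z - 3) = (z - 2)*(z + 1)^2*(z - 3)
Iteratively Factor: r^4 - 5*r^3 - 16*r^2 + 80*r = (r)*(r^3 - 5*r^2 - 16*r + 80) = r*(r + 4)*(r^2 - 9*r + 20) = r*(r - 4)*(r + 4)*(r - 5)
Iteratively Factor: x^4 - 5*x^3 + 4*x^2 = (x)*(x^3 - 5*x^2 + 4*x) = x*(x - 4)*(x^2 - x) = x^2*(x - 4)*(x - 1)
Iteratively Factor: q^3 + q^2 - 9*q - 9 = (q + 3)*(q^2 - 2*q - 3) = (q + 1)*(q + 3)*(q - 3)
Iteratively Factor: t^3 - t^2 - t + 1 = (t - 1)*(t^2 - 1) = (t - 1)*(t + 1)*(t - 1)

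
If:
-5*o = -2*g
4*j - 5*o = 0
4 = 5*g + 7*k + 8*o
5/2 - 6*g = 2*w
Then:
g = 5/12 - w/3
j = 5/24 - w/6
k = 41*w/105 + 1/12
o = 1/6 - 2*w/15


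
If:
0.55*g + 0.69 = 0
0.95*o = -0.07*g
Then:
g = -1.25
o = 0.09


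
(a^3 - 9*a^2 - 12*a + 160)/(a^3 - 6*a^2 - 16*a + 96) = (a^2 - 13*a + 40)/(a^2 - 10*a + 24)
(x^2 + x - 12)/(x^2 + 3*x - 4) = (x - 3)/(x - 1)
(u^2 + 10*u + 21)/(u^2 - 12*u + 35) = (u^2 + 10*u + 21)/(u^2 - 12*u + 35)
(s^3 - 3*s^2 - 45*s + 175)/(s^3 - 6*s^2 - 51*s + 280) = (s - 5)/(s - 8)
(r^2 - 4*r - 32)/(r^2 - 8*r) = (r + 4)/r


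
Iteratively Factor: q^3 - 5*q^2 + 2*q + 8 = (q + 1)*(q^2 - 6*q + 8) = (q - 4)*(q + 1)*(q - 2)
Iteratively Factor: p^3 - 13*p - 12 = (p + 3)*(p^2 - 3*p - 4) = (p - 4)*(p + 3)*(p + 1)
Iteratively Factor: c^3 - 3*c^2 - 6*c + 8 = (c - 1)*(c^2 - 2*c - 8) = (c - 4)*(c - 1)*(c + 2)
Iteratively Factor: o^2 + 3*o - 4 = (o - 1)*(o + 4)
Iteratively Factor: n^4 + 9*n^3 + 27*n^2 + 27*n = (n)*(n^3 + 9*n^2 + 27*n + 27) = n*(n + 3)*(n^2 + 6*n + 9) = n*(n + 3)^2*(n + 3)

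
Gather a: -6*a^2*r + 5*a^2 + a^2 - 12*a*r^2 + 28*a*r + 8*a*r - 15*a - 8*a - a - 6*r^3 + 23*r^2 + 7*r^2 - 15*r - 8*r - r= a^2*(6 - 6*r) + a*(-12*r^2 + 36*r - 24) - 6*r^3 + 30*r^2 - 24*r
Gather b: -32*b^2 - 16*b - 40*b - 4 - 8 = -32*b^2 - 56*b - 12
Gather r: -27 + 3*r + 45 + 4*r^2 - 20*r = 4*r^2 - 17*r + 18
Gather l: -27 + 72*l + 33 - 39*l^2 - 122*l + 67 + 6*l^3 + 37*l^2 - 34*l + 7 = 6*l^3 - 2*l^2 - 84*l + 80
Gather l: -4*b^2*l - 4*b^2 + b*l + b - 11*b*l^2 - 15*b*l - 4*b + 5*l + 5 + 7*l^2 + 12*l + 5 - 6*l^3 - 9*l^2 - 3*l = -4*b^2 - 3*b - 6*l^3 + l^2*(-11*b - 2) + l*(-4*b^2 - 14*b + 14) + 10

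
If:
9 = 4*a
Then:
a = 9/4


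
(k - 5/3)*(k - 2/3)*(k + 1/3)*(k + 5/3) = k^4 - k^3/3 - 3*k^2 + 25*k/27 + 50/81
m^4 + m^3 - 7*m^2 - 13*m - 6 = (m - 3)*(m + 1)^2*(m + 2)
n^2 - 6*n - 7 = (n - 7)*(n + 1)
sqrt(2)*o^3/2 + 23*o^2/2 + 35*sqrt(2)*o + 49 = (o + 7*sqrt(2)/2)*(o + 7*sqrt(2))*(sqrt(2)*o/2 + 1)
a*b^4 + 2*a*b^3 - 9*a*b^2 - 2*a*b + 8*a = (b - 2)*(b - 1)*(b + 4)*(a*b + a)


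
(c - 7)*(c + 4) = c^2 - 3*c - 28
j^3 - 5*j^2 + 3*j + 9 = (j - 3)^2*(j + 1)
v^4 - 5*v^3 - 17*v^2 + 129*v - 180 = (v - 4)*(v - 3)^2*(v + 5)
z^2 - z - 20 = (z - 5)*(z + 4)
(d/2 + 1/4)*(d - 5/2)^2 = d^3/2 - 9*d^2/4 + 15*d/8 + 25/16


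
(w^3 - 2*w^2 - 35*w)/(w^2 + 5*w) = w - 7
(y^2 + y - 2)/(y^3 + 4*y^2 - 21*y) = (y^2 + y - 2)/(y*(y^2 + 4*y - 21))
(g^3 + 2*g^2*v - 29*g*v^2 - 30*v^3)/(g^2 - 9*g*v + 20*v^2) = (-g^2 - 7*g*v - 6*v^2)/(-g + 4*v)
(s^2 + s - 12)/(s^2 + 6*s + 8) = (s - 3)/(s + 2)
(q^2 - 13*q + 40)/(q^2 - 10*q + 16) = (q - 5)/(q - 2)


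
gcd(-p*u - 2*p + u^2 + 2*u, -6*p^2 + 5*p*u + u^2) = p - u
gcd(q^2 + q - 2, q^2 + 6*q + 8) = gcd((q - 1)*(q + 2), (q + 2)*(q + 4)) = q + 2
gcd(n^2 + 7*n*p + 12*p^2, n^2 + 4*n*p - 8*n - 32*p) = n + 4*p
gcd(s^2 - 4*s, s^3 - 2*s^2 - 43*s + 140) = s - 4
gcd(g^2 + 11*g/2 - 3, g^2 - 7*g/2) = 1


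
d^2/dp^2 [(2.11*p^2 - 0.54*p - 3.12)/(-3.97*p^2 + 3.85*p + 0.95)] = (-47.4788179999999*p^3 + 247.296858*p^2 - 273.90618*p + 108.26791)/(62.570773*p^6 - 182.038395*p^5 + 131.61741*p^4 + 30.055025*p^3 - 31.49535*p^2 - 10.423875*p - 0.857375)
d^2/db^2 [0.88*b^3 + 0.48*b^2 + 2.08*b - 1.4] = 5.28*b + 0.96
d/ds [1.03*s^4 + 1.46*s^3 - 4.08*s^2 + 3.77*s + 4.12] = 4.12*s^3 + 4.38*s^2 - 8.16*s + 3.77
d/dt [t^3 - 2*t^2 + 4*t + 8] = 3*t^2 - 4*t + 4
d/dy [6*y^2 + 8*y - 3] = 12*y + 8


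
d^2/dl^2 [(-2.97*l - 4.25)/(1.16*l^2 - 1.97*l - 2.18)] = ((2.32*l - 1.97)*(2.97*l + 4.25)*(4.64*l - 3.94) + (20.6712*l - 1.8418)*(-1.16*l^2 + 1.97*l + 2.18))/(-1.16*l^2 + 1.97*l + 2.18)^3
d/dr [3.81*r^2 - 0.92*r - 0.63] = 7.62*r - 0.92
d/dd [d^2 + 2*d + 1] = 2*d + 2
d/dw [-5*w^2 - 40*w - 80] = -10*w - 40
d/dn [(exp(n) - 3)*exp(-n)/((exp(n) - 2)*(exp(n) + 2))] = (-2*exp(3*n) + 9*exp(2*n) - 12)*exp(-n)/(exp(4*n) - 8*exp(2*n) + 16)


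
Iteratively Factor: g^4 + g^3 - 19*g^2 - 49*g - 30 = (g + 3)*(g^3 - 2*g^2 - 13*g - 10) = (g - 5)*(g + 3)*(g^2 + 3*g + 2) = (g - 5)*(g + 1)*(g + 3)*(g + 2)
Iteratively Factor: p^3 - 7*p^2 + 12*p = (p - 3)*(p^2 - 4*p) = p*(p - 3)*(p - 4)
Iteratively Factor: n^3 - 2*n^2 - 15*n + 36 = (n - 3)*(n^2 + n - 12) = (n - 3)*(n + 4)*(n - 3)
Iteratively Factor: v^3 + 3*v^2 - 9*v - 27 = (v + 3)*(v^2 - 9) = (v + 3)^2*(v - 3)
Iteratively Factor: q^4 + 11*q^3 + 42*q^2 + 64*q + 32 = (q + 2)*(q^3 + 9*q^2 + 24*q + 16) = (q + 1)*(q + 2)*(q^2 + 8*q + 16) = (q + 1)*(q + 2)*(q + 4)*(q + 4)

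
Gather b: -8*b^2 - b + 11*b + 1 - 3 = -8*b^2 + 10*b - 2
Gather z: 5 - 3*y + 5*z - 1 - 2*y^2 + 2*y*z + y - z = -2*y^2 - 2*y + z*(2*y + 4) + 4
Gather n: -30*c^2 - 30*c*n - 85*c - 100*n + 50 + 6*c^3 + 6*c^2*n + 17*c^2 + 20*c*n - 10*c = 6*c^3 - 13*c^2 - 95*c + n*(6*c^2 - 10*c - 100) + 50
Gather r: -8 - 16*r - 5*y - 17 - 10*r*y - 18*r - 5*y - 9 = r*(-10*y - 34) - 10*y - 34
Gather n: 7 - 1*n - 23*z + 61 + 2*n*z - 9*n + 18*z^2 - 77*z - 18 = n*(2*z - 10) + 18*z^2 - 100*z + 50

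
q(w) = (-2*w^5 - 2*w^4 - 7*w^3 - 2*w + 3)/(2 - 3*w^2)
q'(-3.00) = 16.37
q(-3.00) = -20.88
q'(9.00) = 176.75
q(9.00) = 565.72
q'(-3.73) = 25.39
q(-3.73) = -36.00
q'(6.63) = 99.48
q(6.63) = 242.82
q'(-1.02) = -37.56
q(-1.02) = -11.16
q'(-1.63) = 3.23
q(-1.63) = -7.62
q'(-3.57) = 23.24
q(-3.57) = -32.11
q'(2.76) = 21.34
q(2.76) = 28.10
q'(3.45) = 30.97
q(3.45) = 46.05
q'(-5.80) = 62.24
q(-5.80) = -123.78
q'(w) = 6*w*(-2*w^5 - 2*w^4 - 7*w^3 - 2*w + 3)/(2 - 3*w^2)^2 + (-10*w^4 - 8*w^3 - 21*w^2 - 2)/(2 - 3*w^2)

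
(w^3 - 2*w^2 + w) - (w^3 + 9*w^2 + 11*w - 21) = -11*w^2 - 10*w + 21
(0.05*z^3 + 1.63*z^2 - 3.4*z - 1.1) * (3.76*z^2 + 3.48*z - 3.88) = 0.188*z^5 + 6.3028*z^4 - 7.3056*z^3 - 22.2924*z^2 + 9.364*z + 4.268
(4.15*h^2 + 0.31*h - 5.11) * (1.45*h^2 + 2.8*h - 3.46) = 6.0175*h^4 + 12.0695*h^3 - 20.9005*h^2 - 15.3806*h + 17.6806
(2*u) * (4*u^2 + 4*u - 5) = 8*u^3 + 8*u^2 - 10*u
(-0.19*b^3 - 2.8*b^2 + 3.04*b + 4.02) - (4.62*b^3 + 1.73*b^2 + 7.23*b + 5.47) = -4.81*b^3 - 4.53*b^2 - 4.19*b - 1.45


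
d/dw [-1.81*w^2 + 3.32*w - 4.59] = 3.32 - 3.62*w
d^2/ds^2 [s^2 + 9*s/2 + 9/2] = 2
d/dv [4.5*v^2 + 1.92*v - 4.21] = 9.0*v + 1.92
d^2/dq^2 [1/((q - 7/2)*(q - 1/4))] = 64*(48*q^2 - 180*q + 211)/(512*q^6 - 5760*q^5 + 22944*q^4 - 37080*q^3 + 20076*q^2 - 4410*q + 343)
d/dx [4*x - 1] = 4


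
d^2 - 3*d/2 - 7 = (d - 7/2)*(d + 2)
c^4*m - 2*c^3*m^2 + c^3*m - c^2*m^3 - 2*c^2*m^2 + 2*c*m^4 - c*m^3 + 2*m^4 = (c - 2*m)*(c - m)*(c + m)*(c*m + m)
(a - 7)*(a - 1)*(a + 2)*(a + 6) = a^4 - 45*a^2 - 40*a + 84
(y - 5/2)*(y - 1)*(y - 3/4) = y^3 - 17*y^2/4 + 41*y/8 - 15/8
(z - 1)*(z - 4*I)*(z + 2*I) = z^3 - z^2 - 2*I*z^2 + 8*z + 2*I*z - 8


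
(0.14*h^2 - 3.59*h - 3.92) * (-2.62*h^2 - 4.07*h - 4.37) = -0.3668*h^4 + 8.836*h^3 + 24.2699*h^2 + 31.6427*h + 17.1304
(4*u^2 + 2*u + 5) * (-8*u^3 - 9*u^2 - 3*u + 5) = -32*u^5 - 52*u^4 - 70*u^3 - 31*u^2 - 5*u + 25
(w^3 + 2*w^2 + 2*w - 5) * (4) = 4*w^3 + 8*w^2 + 8*w - 20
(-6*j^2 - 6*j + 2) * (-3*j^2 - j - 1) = 18*j^4 + 24*j^3 + 6*j^2 + 4*j - 2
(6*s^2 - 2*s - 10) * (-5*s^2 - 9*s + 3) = -30*s^4 - 44*s^3 + 86*s^2 + 84*s - 30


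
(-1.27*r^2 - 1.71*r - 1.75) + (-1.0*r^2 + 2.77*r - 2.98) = -2.27*r^2 + 1.06*r - 4.73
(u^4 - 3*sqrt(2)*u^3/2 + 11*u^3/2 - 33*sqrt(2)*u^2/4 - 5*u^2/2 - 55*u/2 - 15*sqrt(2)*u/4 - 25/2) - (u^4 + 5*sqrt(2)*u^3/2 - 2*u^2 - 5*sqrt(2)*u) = -4*sqrt(2)*u^3 + 11*u^3/2 - 33*sqrt(2)*u^2/4 - u^2/2 - 55*u/2 + 5*sqrt(2)*u/4 - 25/2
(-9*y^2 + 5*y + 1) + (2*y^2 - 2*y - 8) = -7*y^2 + 3*y - 7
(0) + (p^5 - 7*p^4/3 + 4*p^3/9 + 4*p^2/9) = p^5 - 7*p^4/3 + 4*p^3/9 + 4*p^2/9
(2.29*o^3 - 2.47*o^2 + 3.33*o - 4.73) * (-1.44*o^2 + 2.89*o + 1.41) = -3.2976*o^5 + 10.1749*o^4 - 8.7046*o^3 + 12.9522*o^2 - 8.9744*o - 6.6693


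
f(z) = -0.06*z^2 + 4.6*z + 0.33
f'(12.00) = 3.16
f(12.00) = 46.89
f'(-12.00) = 6.04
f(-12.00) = -63.51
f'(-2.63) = 4.92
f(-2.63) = -12.18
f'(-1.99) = 4.84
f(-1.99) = -9.06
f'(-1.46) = 4.78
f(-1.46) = -6.51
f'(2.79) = 4.27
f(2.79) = 12.70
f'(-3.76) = 5.05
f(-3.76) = -17.81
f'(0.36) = 4.56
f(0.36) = 1.98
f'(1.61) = 4.41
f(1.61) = 7.58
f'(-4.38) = 5.13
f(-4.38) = -20.97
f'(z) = 4.6 - 0.12*z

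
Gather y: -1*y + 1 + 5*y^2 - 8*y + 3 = 5*y^2 - 9*y + 4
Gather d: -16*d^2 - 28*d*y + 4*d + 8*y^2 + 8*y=-16*d^2 + d*(4 - 28*y) + 8*y^2 + 8*y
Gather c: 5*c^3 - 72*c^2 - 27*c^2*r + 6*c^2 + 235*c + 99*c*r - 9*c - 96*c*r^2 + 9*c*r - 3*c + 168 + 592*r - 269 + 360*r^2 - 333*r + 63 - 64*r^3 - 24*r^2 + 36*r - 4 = 5*c^3 + c^2*(-27*r - 66) + c*(-96*r^2 + 108*r + 223) - 64*r^3 + 336*r^2 + 295*r - 42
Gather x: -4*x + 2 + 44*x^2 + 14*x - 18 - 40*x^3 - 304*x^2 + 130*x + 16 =-40*x^3 - 260*x^2 + 140*x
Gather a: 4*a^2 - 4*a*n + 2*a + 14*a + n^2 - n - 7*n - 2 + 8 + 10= 4*a^2 + a*(16 - 4*n) + n^2 - 8*n + 16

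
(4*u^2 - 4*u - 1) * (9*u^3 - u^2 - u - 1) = 36*u^5 - 40*u^4 - 9*u^3 + u^2 + 5*u + 1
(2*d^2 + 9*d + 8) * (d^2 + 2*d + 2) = 2*d^4 + 13*d^3 + 30*d^2 + 34*d + 16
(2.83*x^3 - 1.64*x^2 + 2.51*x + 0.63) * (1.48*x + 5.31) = 4.1884*x^4 + 12.6001*x^3 - 4.9936*x^2 + 14.2605*x + 3.3453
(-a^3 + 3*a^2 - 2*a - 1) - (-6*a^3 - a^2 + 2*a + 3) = 5*a^3 + 4*a^2 - 4*a - 4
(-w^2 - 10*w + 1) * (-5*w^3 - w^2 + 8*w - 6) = 5*w^5 + 51*w^4 - 3*w^3 - 75*w^2 + 68*w - 6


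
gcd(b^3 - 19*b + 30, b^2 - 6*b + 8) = b - 2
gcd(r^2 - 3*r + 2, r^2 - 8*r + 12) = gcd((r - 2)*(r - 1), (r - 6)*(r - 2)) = r - 2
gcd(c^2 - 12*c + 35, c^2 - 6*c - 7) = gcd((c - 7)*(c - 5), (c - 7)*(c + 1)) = c - 7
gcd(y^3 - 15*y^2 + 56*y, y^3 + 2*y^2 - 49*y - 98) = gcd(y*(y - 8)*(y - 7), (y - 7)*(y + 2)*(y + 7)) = y - 7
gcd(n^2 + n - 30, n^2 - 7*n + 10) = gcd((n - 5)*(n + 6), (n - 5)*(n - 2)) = n - 5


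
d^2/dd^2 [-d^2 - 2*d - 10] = -2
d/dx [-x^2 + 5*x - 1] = 5 - 2*x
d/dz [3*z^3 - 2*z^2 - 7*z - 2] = 9*z^2 - 4*z - 7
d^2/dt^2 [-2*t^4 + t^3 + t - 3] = 6*t*(1 - 4*t)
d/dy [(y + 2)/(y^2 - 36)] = (y^2 - 2*y*(y + 2) - 36)/(y^2 - 36)^2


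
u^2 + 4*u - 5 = (u - 1)*(u + 5)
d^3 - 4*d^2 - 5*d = d*(d - 5)*(d + 1)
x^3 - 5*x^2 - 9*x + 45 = (x - 5)*(x - 3)*(x + 3)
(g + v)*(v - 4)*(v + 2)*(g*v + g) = g^2*v^3 - g^2*v^2 - 10*g^2*v - 8*g^2 + g*v^4 - g*v^3 - 10*g*v^2 - 8*g*v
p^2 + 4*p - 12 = (p - 2)*(p + 6)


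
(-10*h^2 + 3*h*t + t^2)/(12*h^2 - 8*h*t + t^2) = (5*h + t)/(-6*h + t)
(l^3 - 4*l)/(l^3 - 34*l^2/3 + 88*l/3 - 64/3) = 3*l*(l + 2)/(3*l^2 - 28*l + 32)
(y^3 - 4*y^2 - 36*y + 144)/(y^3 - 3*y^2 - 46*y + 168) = (y + 6)/(y + 7)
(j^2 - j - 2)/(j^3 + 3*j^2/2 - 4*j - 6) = 2*(j + 1)/(2*j^2 + 7*j + 6)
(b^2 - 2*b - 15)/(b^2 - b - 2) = (-b^2 + 2*b + 15)/(-b^2 + b + 2)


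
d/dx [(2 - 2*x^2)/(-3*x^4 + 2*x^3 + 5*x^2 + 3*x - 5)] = 2*(-6*x^5 + 2*x^4 + 12*x^3 - 9*x^2 - 3)/(9*x^8 - 12*x^7 - 26*x^6 + 2*x^5 + 67*x^4 + 10*x^3 - 41*x^2 - 30*x + 25)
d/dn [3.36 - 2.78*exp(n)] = -2.78*exp(n)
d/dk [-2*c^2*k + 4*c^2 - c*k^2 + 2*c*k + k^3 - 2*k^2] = -2*c^2 - 2*c*k + 2*c + 3*k^2 - 4*k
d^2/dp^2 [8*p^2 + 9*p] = 16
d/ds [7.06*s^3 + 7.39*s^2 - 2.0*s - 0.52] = 21.18*s^2 + 14.78*s - 2.0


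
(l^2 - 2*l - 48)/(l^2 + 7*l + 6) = (l - 8)/(l + 1)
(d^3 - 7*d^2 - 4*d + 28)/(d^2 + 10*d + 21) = (d^3 - 7*d^2 - 4*d + 28)/(d^2 + 10*d + 21)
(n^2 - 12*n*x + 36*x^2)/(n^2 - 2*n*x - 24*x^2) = (n - 6*x)/(n + 4*x)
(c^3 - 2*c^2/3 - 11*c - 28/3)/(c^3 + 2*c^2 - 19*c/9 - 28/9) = 3*(c - 4)/(3*c - 4)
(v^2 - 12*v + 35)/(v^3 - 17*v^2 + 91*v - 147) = (v - 5)/(v^2 - 10*v + 21)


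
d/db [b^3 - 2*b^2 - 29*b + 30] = 3*b^2 - 4*b - 29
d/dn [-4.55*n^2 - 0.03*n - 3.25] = -9.1*n - 0.03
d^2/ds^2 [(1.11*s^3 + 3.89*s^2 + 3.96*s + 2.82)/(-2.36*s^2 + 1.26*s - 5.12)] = (-7.105427357601e-15*s^5 - 2.8421709430404e-14*s^4 - 43.945608*s^3 + 230.749248*s^2 + 162.82224*s - 195.846352)/(13.144256*s^6 - 21.053088*s^5 + 96.789264*s^4 - 93.349368*s^3 + 209.983488*s^2 - 99.090432*s + 134.217728)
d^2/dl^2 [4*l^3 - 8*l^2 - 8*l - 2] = 24*l - 16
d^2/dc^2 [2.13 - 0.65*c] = 0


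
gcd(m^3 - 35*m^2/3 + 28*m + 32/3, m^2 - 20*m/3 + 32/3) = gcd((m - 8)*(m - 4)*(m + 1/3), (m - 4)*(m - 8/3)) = m - 4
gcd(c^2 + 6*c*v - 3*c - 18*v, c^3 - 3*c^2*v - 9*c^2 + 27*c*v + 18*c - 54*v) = c - 3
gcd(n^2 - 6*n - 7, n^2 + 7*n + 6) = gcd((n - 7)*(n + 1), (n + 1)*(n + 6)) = n + 1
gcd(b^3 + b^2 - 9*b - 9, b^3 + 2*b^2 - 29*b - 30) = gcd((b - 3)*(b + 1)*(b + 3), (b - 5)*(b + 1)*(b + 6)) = b + 1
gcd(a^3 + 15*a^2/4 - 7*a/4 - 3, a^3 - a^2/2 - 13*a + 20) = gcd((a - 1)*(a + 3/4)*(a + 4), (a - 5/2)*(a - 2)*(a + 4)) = a + 4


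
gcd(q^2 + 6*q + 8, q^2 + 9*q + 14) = q + 2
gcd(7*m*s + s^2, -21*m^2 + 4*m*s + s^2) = 7*m + s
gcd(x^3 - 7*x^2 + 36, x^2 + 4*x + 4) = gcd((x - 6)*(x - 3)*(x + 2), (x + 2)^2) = x + 2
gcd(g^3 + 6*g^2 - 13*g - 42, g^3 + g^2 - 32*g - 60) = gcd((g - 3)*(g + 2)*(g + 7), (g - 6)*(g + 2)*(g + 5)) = g + 2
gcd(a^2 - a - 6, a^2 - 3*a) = a - 3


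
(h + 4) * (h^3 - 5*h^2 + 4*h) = h^4 - h^3 - 16*h^2 + 16*h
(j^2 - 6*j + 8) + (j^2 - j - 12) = 2*j^2 - 7*j - 4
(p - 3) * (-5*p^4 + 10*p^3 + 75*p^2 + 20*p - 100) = -5*p^5 + 25*p^4 + 45*p^3 - 205*p^2 - 160*p + 300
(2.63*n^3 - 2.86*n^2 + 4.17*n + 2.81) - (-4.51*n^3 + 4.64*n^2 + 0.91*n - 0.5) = 7.14*n^3 - 7.5*n^2 + 3.26*n + 3.31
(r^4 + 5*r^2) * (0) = 0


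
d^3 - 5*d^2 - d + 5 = (d - 5)*(d - 1)*(d + 1)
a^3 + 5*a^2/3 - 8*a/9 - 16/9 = (a - 1)*(a + 4/3)^2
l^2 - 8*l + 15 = (l - 5)*(l - 3)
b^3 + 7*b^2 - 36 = (b - 2)*(b + 3)*(b + 6)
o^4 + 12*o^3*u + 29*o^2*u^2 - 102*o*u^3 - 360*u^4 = (o - 3*u)*(o + 4*u)*(o + 5*u)*(o + 6*u)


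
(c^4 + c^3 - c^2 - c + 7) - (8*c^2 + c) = c^4 + c^3 - 9*c^2 - 2*c + 7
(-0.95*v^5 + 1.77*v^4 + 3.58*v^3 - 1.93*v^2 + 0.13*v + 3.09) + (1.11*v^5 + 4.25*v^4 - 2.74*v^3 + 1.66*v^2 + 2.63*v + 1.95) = 0.16*v^5 + 6.02*v^4 + 0.84*v^3 - 0.27*v^2 + 2.76*v + 5.04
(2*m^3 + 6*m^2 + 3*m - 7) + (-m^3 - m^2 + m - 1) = m^3 + 5*m^2 + 4*m - 8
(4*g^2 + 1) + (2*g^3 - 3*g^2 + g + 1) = 2*g^3 + g^2 + g + 2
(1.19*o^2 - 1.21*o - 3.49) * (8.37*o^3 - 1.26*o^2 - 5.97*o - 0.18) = 9.9603*o^5 - 11.6271*o^4 - 34.791*o^3 + 11.4069*o^2 + 21.0531*o + 0.6282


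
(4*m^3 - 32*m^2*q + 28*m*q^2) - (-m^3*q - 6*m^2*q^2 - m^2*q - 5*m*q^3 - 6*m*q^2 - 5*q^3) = m^3*q + 4*m^3 + 6*m^2*q^2 - 31*m^2*q + 5*m*q^3 + 34*m*q^2 + 5*q^3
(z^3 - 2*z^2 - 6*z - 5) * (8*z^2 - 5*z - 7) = 8*z^5 - 21*z^4 - 45*z^3 + 4*z^2 + 67*z + 35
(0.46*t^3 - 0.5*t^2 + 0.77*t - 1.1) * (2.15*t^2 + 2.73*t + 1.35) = 0.989*t^5 + 0.1808*t^4 + 0.9115*t^3 - 0.9379*t^2 - 1.9635*t - 1.485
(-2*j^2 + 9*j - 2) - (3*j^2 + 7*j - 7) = -5*j^2 + 2*j + 5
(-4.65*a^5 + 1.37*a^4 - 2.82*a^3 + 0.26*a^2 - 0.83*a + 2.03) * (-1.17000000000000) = 5.4405*a^5 - 1.6029*a^4 + 3.2994*a^3 - 0.3042*a^2 + 0.9711*a - 2.3751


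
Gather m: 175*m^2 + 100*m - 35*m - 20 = 175*m^2 + 65*m - 20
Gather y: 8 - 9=-1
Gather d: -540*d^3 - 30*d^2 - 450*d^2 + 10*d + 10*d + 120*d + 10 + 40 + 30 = -540*d^3 - 480*d^2 + 140*d + 80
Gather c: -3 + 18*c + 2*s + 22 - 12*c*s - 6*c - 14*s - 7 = c*(12 - 12*s) - 12*s + 12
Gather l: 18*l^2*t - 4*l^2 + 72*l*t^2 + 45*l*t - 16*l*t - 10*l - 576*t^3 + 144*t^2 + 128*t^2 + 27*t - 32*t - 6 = l^2*(18*t - 4) + l*(72*t^2 + 29*t - 10) - 576*t^3 + 272*t^2 - 5*t - 6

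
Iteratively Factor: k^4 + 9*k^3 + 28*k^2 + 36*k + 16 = (k + 4)*(k^3 + 5*k^2 + 8*k + 4) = (k + 2)*(k + 4)*(k^2 + 3*k + 2) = (k + 1)*(k + 2)*(k + 4)*(k + 2)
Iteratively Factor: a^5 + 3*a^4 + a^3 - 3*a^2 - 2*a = (a + 1)*(a^4 + 2*a^3 - a^2 - 2*a) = (a + 1)*(a + 2)*(a^3 - a) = (a + 1)^2*(a + 2)*(a^2 - a) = (a - 1)*(a + 1)^2*(a + 2)*(a)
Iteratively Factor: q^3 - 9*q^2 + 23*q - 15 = (q - 1)*(q^2 - 8*q + 15) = (q - 3)*(q - 1)*(q - 5)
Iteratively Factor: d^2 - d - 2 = (d + 1)*(d - 2)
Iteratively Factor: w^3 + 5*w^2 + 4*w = (w)*(w^2 + 5*w + 4) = w*(w + 4)*(w + 1)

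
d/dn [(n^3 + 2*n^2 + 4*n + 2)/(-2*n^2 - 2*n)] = (-n^4/2 - n^3 + n^2 + 2*n + 1)/(n^2*(n^2 + 2*n + 1))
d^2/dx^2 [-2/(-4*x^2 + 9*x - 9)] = 4*(-16*x^2 + 36*x + (8*x - 9)^2 - 36)/(4*x^2 - 9*x + 9)^3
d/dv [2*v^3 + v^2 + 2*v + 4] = 6*v^2 + 2*v + 2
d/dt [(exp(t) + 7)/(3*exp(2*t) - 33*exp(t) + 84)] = (-(exp(t) + 7)*(2*exp(t) - 11) + exp(2*t) - 11*exp(t) + 28)*exp(t)/(3*(exp(2*t) - 11*exp(t) + 28)^2)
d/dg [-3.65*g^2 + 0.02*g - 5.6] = 0.02 - 7.3*g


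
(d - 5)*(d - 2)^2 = d^3 - 9*d^2 + 24*d - 20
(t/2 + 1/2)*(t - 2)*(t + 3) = t^3/2 + t^2 - 5*t/2 - 3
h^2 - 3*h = h*(h - 3)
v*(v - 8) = v^2 - 8*v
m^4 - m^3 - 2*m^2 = m^2*(m - 2)*(m + 1)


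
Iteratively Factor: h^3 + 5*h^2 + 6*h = (h + 3)*(h^2 + 2*h) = (h + 2)*(h + 3)*(h)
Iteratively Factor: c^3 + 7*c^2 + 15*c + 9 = (c + 1)*(c^2 + 6*c + 9) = (c + 1)*(c + 3)*(c + 3)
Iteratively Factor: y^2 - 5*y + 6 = (y - 2)*(y - 3)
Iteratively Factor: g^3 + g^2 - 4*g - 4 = (g + 2)*(g^2 - g - 2) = (g - 2)*(g + 2)*(g + 1)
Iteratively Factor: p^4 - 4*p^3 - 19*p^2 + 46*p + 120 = (p + 2)*(p^3 - 6*p^2 - 7*p + 60) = (p - 5)*(p + 2)*(p^2 - p - 12) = (p - 5)*(p + 2)*(p + 3)*(p - 4)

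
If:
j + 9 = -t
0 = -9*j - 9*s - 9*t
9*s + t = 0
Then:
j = 72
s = 9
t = -81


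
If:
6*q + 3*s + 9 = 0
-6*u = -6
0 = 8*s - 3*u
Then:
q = -27/16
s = 3/8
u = 1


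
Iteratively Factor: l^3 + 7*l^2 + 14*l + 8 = (l + 1)*(l^2 + 6*l + 8) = (l + 1)*(l + 2)*(l + 4)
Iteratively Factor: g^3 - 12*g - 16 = (g + 2)*(g^2 - 2*g - 8) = (g - 4)*(g + 2)*(g + 2)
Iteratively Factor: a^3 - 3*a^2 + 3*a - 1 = (a - 1)*(a^2 - 2*a + 1) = (a - 1)^2*(a - 1)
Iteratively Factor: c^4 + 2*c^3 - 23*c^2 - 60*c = (c)*(c^3 + 2*c^2 - 23*c - 60) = c*(c - 5)*(c^2 + 7*c + 12) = c*(c - 5)*(c + 3)*(c + 4)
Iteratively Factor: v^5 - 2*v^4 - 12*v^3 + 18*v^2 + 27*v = (v + 1)*(v^4 - 3*v^3 - 9*v^2 + 27*v) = v*(v + 1)*(v^3 - 3*v^2 - 9*v + 27) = v*(v - 3)*(v + 1)*(v^2 - 9) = v*(v - 3)*(v + 1)*(v + 3)*(v - 3)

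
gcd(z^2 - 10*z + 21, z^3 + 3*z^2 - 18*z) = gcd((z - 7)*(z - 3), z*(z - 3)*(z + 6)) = z - 3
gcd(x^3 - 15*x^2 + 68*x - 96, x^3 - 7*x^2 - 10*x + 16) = x - 8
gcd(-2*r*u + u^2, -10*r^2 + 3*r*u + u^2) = 2*r - u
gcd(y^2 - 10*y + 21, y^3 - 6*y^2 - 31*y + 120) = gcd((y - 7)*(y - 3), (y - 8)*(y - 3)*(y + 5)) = y - 3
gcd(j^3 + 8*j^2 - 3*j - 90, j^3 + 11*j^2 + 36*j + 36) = j + 6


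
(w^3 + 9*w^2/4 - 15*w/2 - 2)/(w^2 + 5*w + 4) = (4*w^2 - 7*w - 2)/(4*(w + 1))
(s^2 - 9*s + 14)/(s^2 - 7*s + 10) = (s - 7)/(s - 5)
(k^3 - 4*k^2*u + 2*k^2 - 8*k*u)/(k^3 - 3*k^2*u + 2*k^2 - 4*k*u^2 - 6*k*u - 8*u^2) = k/(k + u)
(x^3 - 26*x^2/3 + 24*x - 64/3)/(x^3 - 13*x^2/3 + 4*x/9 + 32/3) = 3*(x^2 - 6*x + 8)/(3*x^2 - 5*x - 12)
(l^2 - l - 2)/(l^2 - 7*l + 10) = (l + 1)/(l - 5)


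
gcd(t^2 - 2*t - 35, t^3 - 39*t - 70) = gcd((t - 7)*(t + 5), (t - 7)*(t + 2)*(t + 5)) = t^2 - 2*t - 35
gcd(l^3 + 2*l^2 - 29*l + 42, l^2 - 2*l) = l - 2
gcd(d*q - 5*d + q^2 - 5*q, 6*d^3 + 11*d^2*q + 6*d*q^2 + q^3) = d + q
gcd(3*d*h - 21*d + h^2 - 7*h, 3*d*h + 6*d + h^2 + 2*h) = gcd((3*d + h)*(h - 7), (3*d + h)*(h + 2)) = 3*d + h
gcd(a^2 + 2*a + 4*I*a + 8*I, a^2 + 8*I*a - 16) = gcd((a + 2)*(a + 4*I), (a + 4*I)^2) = a + 4*I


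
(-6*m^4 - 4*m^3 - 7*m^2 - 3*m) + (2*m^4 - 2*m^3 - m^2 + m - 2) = -4*m^4 - 6*m^3 - 8*m^2 - 2*m - 2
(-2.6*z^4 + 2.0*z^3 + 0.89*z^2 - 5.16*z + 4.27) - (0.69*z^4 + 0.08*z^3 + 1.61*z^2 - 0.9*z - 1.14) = -3.29*z^4 + 1.92*z^3 - 0.72*z^2 - 4.26*z + 5.41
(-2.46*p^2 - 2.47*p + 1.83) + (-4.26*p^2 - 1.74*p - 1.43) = -6.72*p^2 - 4.21*p + 0.4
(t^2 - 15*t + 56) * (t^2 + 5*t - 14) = t^4 - 10*t^3 - 33*t^2 + 490*t - 784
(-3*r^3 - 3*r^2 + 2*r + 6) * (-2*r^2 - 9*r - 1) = 6*r^5 + 33*r^4 + 26*r^3 - 27*r^2 - 56*r - 6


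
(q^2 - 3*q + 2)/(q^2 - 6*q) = (q^2 - 3*q + 2)/(q*(q - 6))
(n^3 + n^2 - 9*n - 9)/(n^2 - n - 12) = (n^2 - 2*n - 3)/(n - 4)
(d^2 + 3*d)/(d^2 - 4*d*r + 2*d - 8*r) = d*(d + 3)/(d^2 - 4*d*r + 2*d - 8*r)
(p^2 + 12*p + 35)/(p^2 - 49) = (p + 5)/(p - 7)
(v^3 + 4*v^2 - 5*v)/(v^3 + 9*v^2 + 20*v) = (v - 1)/(v + 4)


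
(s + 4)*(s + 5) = s^2 + 9*s + 20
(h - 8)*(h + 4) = h^2 - 4*h - 32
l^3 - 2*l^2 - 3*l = l*(l - 3)*(l + 1)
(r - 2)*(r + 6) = r^2 + 4*r - 12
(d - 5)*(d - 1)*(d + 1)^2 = d^4 - 4*d^3 - 6*d^2 + 4*d + 5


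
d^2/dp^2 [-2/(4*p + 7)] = -64/(4*p + 7)^3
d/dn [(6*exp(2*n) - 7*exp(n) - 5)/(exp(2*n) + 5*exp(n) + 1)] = (37*exp(2*n) + 22*exp(n) + 18)*exp(n)/(exp(4*n) + 10*exp(3*n) + 27*exp(2*n) + 10*exp(n) + 1)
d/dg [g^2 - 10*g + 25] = 2*g - 10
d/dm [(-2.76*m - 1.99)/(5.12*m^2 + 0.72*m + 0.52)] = (14.1312*m^2 + 20.3776*m - 0.00240000000000018)/(26.2144*m^4 + 7.3728*m^3 + 5.8432*m^2 + 0.7488*m + 0.2704)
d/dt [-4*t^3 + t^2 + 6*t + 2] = -12*t^2 + 2*t + 6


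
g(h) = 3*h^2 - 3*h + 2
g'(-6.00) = -39.00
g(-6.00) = 128.00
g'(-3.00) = -21.00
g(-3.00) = 38.00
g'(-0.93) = -8.58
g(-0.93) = 7.38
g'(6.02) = 33.12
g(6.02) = 92.66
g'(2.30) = 10.80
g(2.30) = 10.97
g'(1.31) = 4.86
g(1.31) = 3.22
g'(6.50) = 36.00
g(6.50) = 109.25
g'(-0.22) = -4.32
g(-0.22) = 2.81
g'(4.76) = 25.56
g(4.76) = 55.69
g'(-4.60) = -30.60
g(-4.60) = 79.28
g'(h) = 6*h - 3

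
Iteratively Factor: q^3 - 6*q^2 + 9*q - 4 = (q - 4)*(q^2 - 2*q + 1) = (q - 4)*(q - 1)*(q - 1)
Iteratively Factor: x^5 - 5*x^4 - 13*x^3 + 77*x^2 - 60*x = (x - 1)*(x^4 - 4*x^3 - 17*x^2 + 60*x) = (x - 5)*(x - 1)*(x^3 + x^2 - 12*x) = (x - 5)*(x - 3)*(x - 1)*(x^2 + 4*x) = x*(x - 5)*(x - 3)*(x - 1)*(x + 4)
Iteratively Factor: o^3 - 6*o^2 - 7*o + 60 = (o + 3)*(o^2 - 9*o + 20) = (o - 4)*(o + 3)*(o - 5)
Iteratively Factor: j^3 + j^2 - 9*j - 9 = (j - 3)*(j^2 + 4*j + 3) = (j - 3)*(j + 3)*(j + 1)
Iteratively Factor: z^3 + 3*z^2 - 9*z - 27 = (z + 3)*(z^2 - 9) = (z - 3)*(z + 3)*(z + 3)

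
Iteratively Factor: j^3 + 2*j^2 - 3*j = (j + 3)*(j^2 - j) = (j - 1)*(j + 3)*(j)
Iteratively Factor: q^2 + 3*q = (q + 3)*(q)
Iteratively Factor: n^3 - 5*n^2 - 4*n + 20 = (n - 2)*(n^2 - 3*n - 10) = (n - 5)*(n - 2)*(n + 2)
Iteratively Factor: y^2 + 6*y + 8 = (y + 2)*(y + 4)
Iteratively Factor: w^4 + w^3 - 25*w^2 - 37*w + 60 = (w - 5)*(w^3 + 6*w^2 + 5*w - 12) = (w - 5)*(w + 4)*(w^2 + 2*w - 3) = (w - 5)*(w + 3)*(w + 4)*(w - 1)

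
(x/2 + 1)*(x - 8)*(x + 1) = x^3/2 - 5*x^2/2 - 11*x - 8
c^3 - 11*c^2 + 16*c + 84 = (c - 7)*(c - 6)*(c + 2)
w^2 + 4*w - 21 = (w - 3)*(w + 7)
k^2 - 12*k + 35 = (k - 7)*(k - 5)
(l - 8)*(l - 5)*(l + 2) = l^3 - 11*l^2 + 14*l + 80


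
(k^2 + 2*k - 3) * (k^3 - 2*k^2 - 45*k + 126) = k^5 - 52*k^3 + 42*k^2 + 387*k - 378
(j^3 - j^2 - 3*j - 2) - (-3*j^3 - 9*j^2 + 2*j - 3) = 4*j^3 + 8*j^2 - 5*j + 1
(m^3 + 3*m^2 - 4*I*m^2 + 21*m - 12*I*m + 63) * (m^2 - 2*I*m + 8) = m^5 + 3*m^4 - 6*I*m^4 + 21*m^3 - 18*I*m^3 + 63*m^2 - 74*I*m^2 + 168*m - 222*I*m + 504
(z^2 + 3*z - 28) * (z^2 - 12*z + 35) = z^4 - 9*z^3 - 29*z^2 + 441*z - 980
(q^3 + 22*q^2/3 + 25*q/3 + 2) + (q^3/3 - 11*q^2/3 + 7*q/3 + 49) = 4*q^3/3 + 11*q^2/3 + 32*q/3 + 51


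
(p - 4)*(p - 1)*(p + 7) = p^3 + 2*p^2 - 31*p + 28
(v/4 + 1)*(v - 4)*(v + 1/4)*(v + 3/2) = v^4/4 + 7*v^3/16 - 125*v^2/32 - 7*v - 3/2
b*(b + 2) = b^2 + 2*b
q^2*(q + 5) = q^3 + 5*q^2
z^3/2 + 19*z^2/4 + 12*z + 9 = (z/2 + 1)*(z + 3/2)*(z + 6)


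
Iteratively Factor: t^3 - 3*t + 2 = (t - 1)*(t^2 + t - 2) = (t - 1)^2*(t + 2)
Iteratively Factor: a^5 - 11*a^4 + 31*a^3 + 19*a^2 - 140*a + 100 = (a + 2)*(a^4 - 13*a^3 + 57*a^2 - 95*a + 50) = (a - 2)*(a + 2)*(a^3 - 11*a^2 + 35*a - 25) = (a - 5)*(a - 2)*(a + 2)*(a^2 - 6*a + 5) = (a - 5)^2*(a - 2)*(a + 2)*(a - 1)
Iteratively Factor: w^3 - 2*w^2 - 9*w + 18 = (w - 3)*(w^2 + w - 6) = (w - 3)*(w - 2)*(w + 3)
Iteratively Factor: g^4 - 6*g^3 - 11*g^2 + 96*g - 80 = (g - 5)*(g^3 - g^2 - 16*g + 16) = (g - 5)*(g + 4)*(g^2 - 5*g + 4) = (g - 5)*(g - 1)*(g + 4)*(g - 4)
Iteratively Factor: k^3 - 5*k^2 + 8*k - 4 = (k - 2)*(k^2 - 3*k + 2) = (k - 2)*(k - 1)*(k - 2)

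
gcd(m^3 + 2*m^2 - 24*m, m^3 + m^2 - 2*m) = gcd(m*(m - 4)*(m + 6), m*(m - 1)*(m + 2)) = m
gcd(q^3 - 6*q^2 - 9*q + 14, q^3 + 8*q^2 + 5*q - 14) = q^2 + q - 2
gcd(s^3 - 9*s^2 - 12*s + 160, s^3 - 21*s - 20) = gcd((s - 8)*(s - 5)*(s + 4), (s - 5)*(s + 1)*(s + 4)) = s^2 - s - 20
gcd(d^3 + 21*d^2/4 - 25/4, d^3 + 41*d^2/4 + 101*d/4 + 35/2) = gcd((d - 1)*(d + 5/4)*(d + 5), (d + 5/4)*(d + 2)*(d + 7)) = d + 5/4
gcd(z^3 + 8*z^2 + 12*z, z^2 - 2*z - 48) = z + 6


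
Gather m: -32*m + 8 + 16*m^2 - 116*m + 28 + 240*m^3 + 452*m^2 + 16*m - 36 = 240*m^3 + 468*m^2 - 132*m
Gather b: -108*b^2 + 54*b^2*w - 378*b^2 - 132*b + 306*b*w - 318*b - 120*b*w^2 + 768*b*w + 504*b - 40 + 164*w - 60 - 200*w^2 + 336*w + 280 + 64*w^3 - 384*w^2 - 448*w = b^2*(54*w - 486) + b*(-120*w^2 + 1074*w + 54) + 64*w^3 - 584*w^2 + 52*w + 180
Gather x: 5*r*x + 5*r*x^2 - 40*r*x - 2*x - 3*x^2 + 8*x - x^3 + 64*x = -x^3 + x^2*(5*r - 3) + x*(70 - 35*r)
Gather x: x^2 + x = x^2 + x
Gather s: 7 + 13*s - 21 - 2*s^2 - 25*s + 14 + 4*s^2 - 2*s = 2*s^2 - 14*s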